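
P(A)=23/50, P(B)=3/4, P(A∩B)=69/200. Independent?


P(A)×P(B) = 69/200
P(A∩B) = 69/200
Equal ✓ → Independent

Yes, independent


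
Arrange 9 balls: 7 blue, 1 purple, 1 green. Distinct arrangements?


9!/(7!×1!×1!) = 72

72


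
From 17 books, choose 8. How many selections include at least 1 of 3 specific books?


Complement: C(17,8) - C(14,8) = 24310 - 3003 = 21307

21307


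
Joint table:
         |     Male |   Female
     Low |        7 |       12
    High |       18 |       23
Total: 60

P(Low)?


P(Low) = (7+12)/60 = 19/60

P(Low) = 19/60 ≈ 31.67%


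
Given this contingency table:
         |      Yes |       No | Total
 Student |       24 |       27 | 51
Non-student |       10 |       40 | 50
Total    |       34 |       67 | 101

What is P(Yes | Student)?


P(Yes | Student) = 24/(24+27) = 24/51 = 8/17

P(Yes|Student) = 8/17 ≈ 47.06%


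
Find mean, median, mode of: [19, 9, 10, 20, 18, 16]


Sorted: [9, 10, 16, 18, 19, 20]
Mean = 92/6 = 46/3
Median = 17
Freq: {19: 1, 9: 1, 10: 1, 20: 1, 18: 1, 16: 1}
Mode: No mode

Mean=46/3, Median=17, Mode=No mode


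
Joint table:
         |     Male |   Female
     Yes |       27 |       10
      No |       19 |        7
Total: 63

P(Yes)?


P(Yes) = (27+10)/63 = 37/63

P(Yes) = 37/63 ≈ 58.73%


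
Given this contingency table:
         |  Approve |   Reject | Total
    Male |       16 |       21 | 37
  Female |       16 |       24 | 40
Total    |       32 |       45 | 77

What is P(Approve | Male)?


P(Approve | Male) = 16/(16+21) = 16/37

P(Approve|Male) = 16/37 ≈ 43.24%


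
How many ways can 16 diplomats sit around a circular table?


Circular arrangements of 16 distinct objects: fix one position to break rotational symmetry.
(n-1)! = 15! = 1307674368000

1307674368000


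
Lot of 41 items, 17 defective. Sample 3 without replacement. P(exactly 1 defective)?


Hypergeometric: C(17,1)×C(24,2)/C(41,3)
= 17×276/10660 = 1173/2665

P(X=1) = 1173/2665 ≈ 44.02%


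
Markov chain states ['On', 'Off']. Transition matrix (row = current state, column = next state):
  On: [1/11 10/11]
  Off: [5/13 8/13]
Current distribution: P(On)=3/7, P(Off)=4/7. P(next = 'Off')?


P(next=Off) = Σᵢ P(now=i)×P(i→Off)
= 3/7×10/11 + 4/7×8/13
= 30/77 + 32/91 = 106/143

P = 106/143 ≈ 0.7413


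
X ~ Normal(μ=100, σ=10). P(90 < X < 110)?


z₁=(90-100)/10=-1.0, z₂=(110-100)/10=1.0
P = Φ(1.0) - Φ(-1.0) = 0.841345 - 0.158655 = 0.682690 ≈ 0.6827

P(90 < X < 110) ≈ 0.6827


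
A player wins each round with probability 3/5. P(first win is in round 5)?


Geometric: P(X=5) = (1-p)^(k-1)×p = (2/5)^4×3/5 = 48/3125

P(X=5) = 48/3125 ≈ 1.54%


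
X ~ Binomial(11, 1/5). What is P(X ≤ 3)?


P(X ≤ 3) = Σ P(X=i) for i=0..3
P(X=0) = 4194304/48828125
P(X=1) = 11534336/48828125
P(X=2) = 2883584/9765625
P(X=3) = 2162688/9765625
Sum = 65536/78125

P(X ≤ 3) = 65536/78125 ≈ 83.89%


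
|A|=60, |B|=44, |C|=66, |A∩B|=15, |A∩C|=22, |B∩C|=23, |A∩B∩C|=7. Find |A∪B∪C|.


|A∪B∪C| = 60+44+66-15-22-23+7 = 117

|A∪B∪C| = 117


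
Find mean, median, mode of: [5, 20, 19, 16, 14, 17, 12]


Sorted: [5, 12, 14, 16, 17, 19, 20]
Mean = 103/7
Median = 16
Freq: {5: 1, 20: 1, 19: 1, 16: 1, 14: 1, 17: 1, 12: 1}
Mode: No mode

Mean=103/7, Median=16, Mode=No mode


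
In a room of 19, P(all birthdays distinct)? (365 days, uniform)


P(all different) = Π(365-i)/365 for i=0..18
= (365/365)×(364/365)×...×(347/365)
= 0.620881

P ≈ 0.6209 ≈ 62.09%


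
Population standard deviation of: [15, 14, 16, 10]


Mean = 55/4
  (15-55/4)²=25/16
  (14-55/4)²=1/16
  (16-55/4)²=81/16
  (10-55/4)²=225/16
Σ(x-μ)² = 83/4
σ² = (83/4)/4 = 83/16

σ = √(83/16) ≈ 2.2776


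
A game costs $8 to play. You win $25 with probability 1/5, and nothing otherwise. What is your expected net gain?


E[gain] = (25-8)×1/5 + (-8)×4/5
= 17/5 - 32/5 = -3

Expected net gain = $-3 ≈ $-3.00


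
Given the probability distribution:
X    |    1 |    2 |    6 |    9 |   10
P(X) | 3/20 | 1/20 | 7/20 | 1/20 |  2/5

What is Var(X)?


E[X] = 34/5
E[X²] = 57
Var(X) = E[X²] - (E[X])² = 57 - 1156/25 = 269/25

Var(X) = 269/25 ≈ 10.7600


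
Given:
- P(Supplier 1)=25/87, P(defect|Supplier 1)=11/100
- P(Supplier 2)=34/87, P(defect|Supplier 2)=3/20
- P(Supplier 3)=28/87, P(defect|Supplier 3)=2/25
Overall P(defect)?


P(B) = Σ P(B|Aᵢ)×P(Aᵢ)
  11/100×25/87 = 11/348
  3/20×34/87 = 17/290
  2/25×28/87 = 56/2175
Sum = 1009/8700

P(defect) = 1009/8700 ≈ 11.60%


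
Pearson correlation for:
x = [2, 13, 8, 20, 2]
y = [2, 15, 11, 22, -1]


n=5, Σx=45, Σy=49, Σxy=725, Σx²=641, Σy²=835
r = (5×725 - 45×49)/√((5×641 - 45²)(5×835 - 49²))
= 1420/√(1180×1774) = 1420/√2093320 ≈ 1420/1446.8310 ≈ 0.9815

r ≈ 0.9815


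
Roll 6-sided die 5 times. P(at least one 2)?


P(no 2)^5 = (5/6)^5 = 3125/7776
P(≥1) = 1 - 3125/7776 = 4651/7776

P = 4651/7776 ≈ 59.81%


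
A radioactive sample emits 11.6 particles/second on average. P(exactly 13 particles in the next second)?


Poisson(λ=11.6): P(X=13) = e^(-λ)×λ^k/k!
= e^(-11.6) × 11.6^13 / 13!
≈ 9.166087736e-06 × 6.88579136852e+13 / 6227020800 ≈ 0.101358

P(X=13) ≈ 0.101358 ≈ 10.14%


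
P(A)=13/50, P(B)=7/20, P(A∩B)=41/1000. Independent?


P(A)×P(B) = 91/1000
P(A∩B) = 41/1000
Not equal → NOT independent

No, not independent


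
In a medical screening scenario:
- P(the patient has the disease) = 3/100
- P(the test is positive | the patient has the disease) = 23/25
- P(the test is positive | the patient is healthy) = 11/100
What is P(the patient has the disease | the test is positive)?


Using Bayes' theorem:
P(A|B) = P(B|A)·P(A) / P(B)

P(the test is positive) = 23/25 × 3/100 + 11/100 × 97/100
= 69/2500 + 1067/10000 = 1343/10000

P(the patient has the disease|the test is positive) = (69/2500) / (1343/10000) = 276/1343

P(the patient has the disease|the test is positive) = 276/1343 ≈ 20.55%


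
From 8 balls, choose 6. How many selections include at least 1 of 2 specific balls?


Complement: C(8,6) - C(6,6) = 28 - 1 = 27

27


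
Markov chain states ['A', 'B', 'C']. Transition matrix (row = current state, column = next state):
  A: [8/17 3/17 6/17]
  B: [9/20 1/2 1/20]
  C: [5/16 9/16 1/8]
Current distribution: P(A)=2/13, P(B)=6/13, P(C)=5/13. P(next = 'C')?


P(next=C) = Σᵢ P(now=i)×P(i→C)
= 2/13×6/17 + 6/13×1/20 + 5/13×1/8
= 12/221 + 3/130 + 5/104 = 1109/8840

P = 1109/8840 ≈ 0.1255


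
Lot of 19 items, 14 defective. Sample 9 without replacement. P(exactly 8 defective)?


Hypergeometric: C(14,8)×C(5,1)/C(19,9)
= 3003×5/92378 = 105/646

P(X=8) = 105/646 ≈ 16.25%


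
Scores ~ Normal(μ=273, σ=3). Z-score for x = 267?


z = (x - μ)/σ = (267 - 273)/3 = -2.0

z = -2.0


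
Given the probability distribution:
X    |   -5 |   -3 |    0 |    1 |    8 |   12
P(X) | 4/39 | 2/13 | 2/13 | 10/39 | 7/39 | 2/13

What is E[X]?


E[X] = Σ x·P(X=x)
= (-5)×(4/39) + (-3)×(2/13) + (0)×(2/13) + (1)×(10/39) + (8)×(7/39) + (12)×(2/13)
= 100/39

E[X] = 100/39


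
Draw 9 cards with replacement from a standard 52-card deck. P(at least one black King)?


P(not a black King) = 50/52 = 25/26
P(none in 9 draws) = (25/26)^9 = 3814697265625/5429503678976
P(≥1 black King) = 1 - 3814697265625/5429503678976 = 1614806413351/5429503678976

P = 1614806413351/5429503678976 ≈ 29.74%


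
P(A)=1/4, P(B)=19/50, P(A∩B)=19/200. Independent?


P(A)×P(B) = 19/200
P(A∩B) = 19/200
Equal ✓ → Independent

Yes, independent


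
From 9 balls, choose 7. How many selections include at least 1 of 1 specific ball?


Complement: C(9,7) - C(8,7) = 36 - 8 = 28

28


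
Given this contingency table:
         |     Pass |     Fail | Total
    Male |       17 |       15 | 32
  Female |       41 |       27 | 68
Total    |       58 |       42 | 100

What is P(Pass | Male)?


P(Pass | Male) = 17/(17+15) = 17/32

P(Pass|Male) = 17/32 ≈ 53.12%


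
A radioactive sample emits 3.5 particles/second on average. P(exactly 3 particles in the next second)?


Poisson(λ=3.5): P(X=3) = e^(-λ)×λ^k/k!
= e^(-3.5) × 3.5^3 / 3!
≈ 0.03019738342 × 42.875 / 6 ≈ 0.215785

P(X=3) ≈ 0.215785 ≈ 21.58%


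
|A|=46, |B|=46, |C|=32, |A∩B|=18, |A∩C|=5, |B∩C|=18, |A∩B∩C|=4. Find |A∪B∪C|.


|A∪B∪C| = 46+46+32-18-5-18+4 = 87

|A∪B∪C| = 87


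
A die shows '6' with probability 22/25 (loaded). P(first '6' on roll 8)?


Geometric: P(X=8) = (1-p)^(k-1)×p = (3/25)^7×22/25 = 48114/152587890625

P(X=8) = 48114/152587890625 ≈ 0.00%


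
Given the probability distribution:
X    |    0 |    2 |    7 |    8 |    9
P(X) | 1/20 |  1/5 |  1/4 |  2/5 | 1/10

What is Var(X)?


E[X] = 25/4
E[X²] = 187/4
Var(X) = E[X²] - (E[X])² = 187/4 - 625/16 = 123/16

Var(X) = 123/16 ≈ 7.6875


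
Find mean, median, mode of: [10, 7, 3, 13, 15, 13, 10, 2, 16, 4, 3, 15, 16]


Sorted: [2, 3, 3, 4, 7, 10, 10, 13, 13, 15, 15, 16, 16]
Mean = 127/13
Median = 10
Freq: {10: 2, 7: 1, 3: 2, 13: 2, 15: 2, 2: 1, 16: 2, 4: 1}
Mode: [3, 10, 13, 15, 16]

Mean=127/13, Median=10, Mode=[3, 10, 13, 15, 16]


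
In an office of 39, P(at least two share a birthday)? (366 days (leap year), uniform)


P(all different) = Π(366-i)/366 for i=0..38
= 0.122510
P(match) = 1 - 0.122510 = 0.877490

P ≈ 0.8775 ≈ 87.75%


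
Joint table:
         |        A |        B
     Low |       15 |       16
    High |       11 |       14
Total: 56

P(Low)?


P(Low) = (15+16)/56 = 31/56

P(Low) = 31/56 ≈ 55.36%


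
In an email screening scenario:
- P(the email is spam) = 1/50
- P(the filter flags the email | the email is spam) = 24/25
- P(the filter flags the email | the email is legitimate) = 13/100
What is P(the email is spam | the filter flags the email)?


Using Bayes' theorem:
P(A|B) = P(B|A)·P(A) / P(B)

P(the filter flags the email) = 24/25 × 1/50 + 13/100 × 49/50
= 12/625 + 637/5000 = 733/5000

P(the email is spam|the filter flags the email) = (12/625) / (733/5000) = 96/733

P(the email is spam|the filter flags the email) = 96/733 ≈ 13.10%


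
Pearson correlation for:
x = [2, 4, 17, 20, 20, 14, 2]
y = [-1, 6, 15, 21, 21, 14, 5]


n=7, Σx=79, Σy=81, Σxy=1323, Σx²=1309, Σy²=1365
r = (7×1323 - 79×81)/√((7×1309 - 79²)(7×1365 - 81²))
= 2862/√(2922×2994) = 2862/√8748468 ≈ 2862/2957.7809 ≈ 0.9676

r ≈ 0.9676


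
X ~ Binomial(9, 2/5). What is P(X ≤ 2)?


P(X ≤ 2) = Σ P(X=i) for i=0..2
P(X=0) = 19683/1953125
P(X=1) = 118098/1953125
P(X=2) = 314928/1953125
Sum = 452709/1953125

P(X ≤ 2) = 452709/1953125 ≈ 23.18%


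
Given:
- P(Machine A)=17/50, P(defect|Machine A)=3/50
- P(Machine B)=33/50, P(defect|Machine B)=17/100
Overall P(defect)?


P(B) = Σ P(B|Aᵢ)×P(Aᵢ)
  3/50×17/50 = 51/2500
  17/100×33/50 = 561/5000
Sum = 663/5000

P(defect) = 663/5000 ≈ 13.26%


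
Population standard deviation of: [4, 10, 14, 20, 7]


Mean = 55/5 = 11
  (4-11)²=49
  (10-11)²=1
  (14-11)²=9
  (20-11)²=81
  (7-11)²=16
Σ(x-μ)² = 156
σ² = 156/5

σ = √(156/5) ≈ 5.5857


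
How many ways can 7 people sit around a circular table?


Circular arrangements of 7 distinct objects: fix one position to break rotational symmetry.
(n-1)! = 6! = 720

720


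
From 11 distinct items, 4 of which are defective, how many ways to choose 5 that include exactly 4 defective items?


Choose 4 of the 4 defective items and 1 of the other 7 items:
C(4,4)×C(7,1) = 1×7 = 7

7


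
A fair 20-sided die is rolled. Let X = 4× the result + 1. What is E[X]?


E[die] = (1+20)/2 = 21/2
E[X] = 4×21/2 + 1 = 43

E[X] = 43


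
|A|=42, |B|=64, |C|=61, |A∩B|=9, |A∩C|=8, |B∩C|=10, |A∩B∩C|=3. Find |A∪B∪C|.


|A∪B∪C| = 42+64+61-9-8-10+3 = 143

|A∪B∪C| = 143


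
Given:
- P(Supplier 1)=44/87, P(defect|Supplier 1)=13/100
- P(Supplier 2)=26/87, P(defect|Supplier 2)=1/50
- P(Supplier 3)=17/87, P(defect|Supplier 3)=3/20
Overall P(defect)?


P(B) = Σ P(B|Aᵢ)×P(Aᵢ)
  13/100×44/87 = 143/2175
  1/50×26/87 = 13/2175
  3/20×17/87 = 17/580
Sum = 293/2900

P(defect) = 293/2900 ≈ 10.10%


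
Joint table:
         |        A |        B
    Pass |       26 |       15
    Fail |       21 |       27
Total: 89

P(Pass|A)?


P(Pass|A) = 26/(26+21) = 26/47

P = 26/47 ≈ 55.32%


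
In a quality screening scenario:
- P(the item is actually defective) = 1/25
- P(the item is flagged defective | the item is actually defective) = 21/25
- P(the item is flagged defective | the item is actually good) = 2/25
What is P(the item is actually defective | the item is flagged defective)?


Using Bayes' theorem:
P(A|B) = P(B|A)·P(A) / P(B)

P(the item is flagged defective) = 21/25 × 1/25 + 2/25 × 24/25
= 21/625 + 48/625 = 69/625

P(the item is actually defective|the item is flagged defective) = (21/625) / (69/625) = 7/23

P(the item is actually defective|the item is flagged defective) = 7/23 ≈ 30.43%


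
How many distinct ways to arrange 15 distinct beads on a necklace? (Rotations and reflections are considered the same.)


Free circular arrangements: rotations and reflections both identified.
(n-1)!/2 = 14!/2 = 87178291200/2 = 43589145600

43589145600


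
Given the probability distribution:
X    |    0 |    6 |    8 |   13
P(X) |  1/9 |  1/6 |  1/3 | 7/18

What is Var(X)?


E[X] = 157/18
E[X²] = 1675/18
Var(X) = E[X²] - (E[X])² = 1675/18 - 24649/324 = 5501/324

Var(X) = 5501/324 ≈ 16.9784


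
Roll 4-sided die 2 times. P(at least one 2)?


P(no 2)^2 = (3/4)^2 = 9/16
P(≥1) = 1 - 9/16 = 7/16

P = 7/16 ≈ 43.75%


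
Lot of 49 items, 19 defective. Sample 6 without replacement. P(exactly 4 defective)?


Hypergeometric: C(19,4)×C(30,2)/C(49,6)
= 3876×435/13983816 = 140505/1165318

P(X=4) = 140505/1165318 ≈ 12.06%


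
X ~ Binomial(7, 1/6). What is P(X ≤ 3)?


P(X ≤ 3) = Σ P(X=i) for i=0..3
P(X=0) = 78125/279936
P(X=1) = 109375/279936
P(X=2) = 21875/93312
P(X=3) = 21875/279936
Sum = 34375/34992

P(X ≤ 3) = 34375/34992 ≈ 98.24%


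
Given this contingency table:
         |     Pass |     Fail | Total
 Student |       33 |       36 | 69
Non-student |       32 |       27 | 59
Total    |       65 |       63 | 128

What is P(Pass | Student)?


P(Pass | Student) = 33/(33+36) = 33/69 = 11/23

P(Pass|Student) = 11/23 ≈ 47.83%


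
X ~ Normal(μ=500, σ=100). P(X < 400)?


z = (400-500)/100 = -1.0
P(Z < -1.0) = 0.1587

P(X < 400) ≈ 0.1587


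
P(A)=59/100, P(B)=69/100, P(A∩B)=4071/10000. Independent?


P(A)×P(B) = 4071/10000
P(A∩B) = 4071/10000
Equal ✓ → Independent

Yes, independent


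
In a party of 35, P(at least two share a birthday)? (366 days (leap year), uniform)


P(all different) = Π(366-i)/366 for i=0..34
= 0.186502
P(match) = 1 - 0.186502 = 0.813498

P ≈ 0.8135 ≈ 81.35%


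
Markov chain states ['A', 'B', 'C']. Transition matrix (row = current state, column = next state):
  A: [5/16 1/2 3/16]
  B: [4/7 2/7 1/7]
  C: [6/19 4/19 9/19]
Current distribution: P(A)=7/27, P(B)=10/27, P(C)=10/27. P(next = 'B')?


P(next=B) = Σᵢ P(now=i)×P(i→B)
= 7/27×1/2 + 10/27×2/7 + 10/27×4/19
= 7/54 + 20/189 + 40/513 = 2251/7182

P = 2251/7182 ≈ 0.3134


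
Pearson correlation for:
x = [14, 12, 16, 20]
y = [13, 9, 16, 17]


n=4, Σx=62, Σy=55, Σxy=886, Σx²=996, Σy²=795
r = (4×886 - 62×55)/√((4×996 - 62²)(4×795 - 55²))
= 134/√(140×155) = 134/√21700 ≈ 134/147.3092 ≈ 0.9097

r ≈ 0.9097


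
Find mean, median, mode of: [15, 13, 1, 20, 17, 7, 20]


Sorted: [1, 7, 13, 15, 17, 20, 20]
Mean = 93/7
Median = 15
Freq: {15: 1, 13: 1, 1: 1, 20: 2, 17: 1, 7: 1}
Mode: [20]

Mean=93/7, Median=15, Mode=20


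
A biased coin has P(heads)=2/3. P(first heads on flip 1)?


Geometric: P(X=1) = (1-p)^(k-1)×p = (1/3)^0×2/3 = 2/3

P(X=1) = 2/3 ≈ 66.67%


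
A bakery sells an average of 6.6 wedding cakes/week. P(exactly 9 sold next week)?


Poisson(λ=6.6): P(X=9) = e^(-λ)×λ^k/k!
= e^(-6.6) × 6.6^9 / 9!
≈ 0.001360368038 × 23762680.0138 / 362880 ≈ 0.089082

P(X=9) ≈ 0.089082 ≈ 8.91%


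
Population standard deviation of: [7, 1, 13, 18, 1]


Mean = 40/5 = 8
  (7-8)²=1
  (1-8)²=49
  (13-8)²=25
  (18-8)²=100
  (1-8)²=49
Σ(x-μ)² = 224
σ² = 224/5

σ = √(224/5) ≈ 6.6933


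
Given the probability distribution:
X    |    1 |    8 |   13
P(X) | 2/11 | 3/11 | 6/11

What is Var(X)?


E[X] = 104/11
E[X²] = 1208/11
Var(X) = E[X²] - (E[X])² = 1208/11 - 10816/121 = 2472/121

Var(X) = 2472/121 ≈ 20.4298


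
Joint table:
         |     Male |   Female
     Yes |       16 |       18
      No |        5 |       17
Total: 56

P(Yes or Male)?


P(Yes∨Male) = P(Yes) + P(Male) - P(Yes∧Male)
= (34 + 21 - 16)/56 = 39/56

P = 39/56 ≈ 69.64%


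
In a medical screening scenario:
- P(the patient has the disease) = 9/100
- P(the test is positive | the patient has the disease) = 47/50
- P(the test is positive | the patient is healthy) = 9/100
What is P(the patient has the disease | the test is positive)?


Using Bayes' theorem:
P(A|B) = P(B|A)·P(A) / P(B)

P(the test is positive) = 47/50 × 9/100 + 9/100 × 91/100
= 423/5000 + 819/10000 = 333/2000

P(the patient has the disease|the test is positive) = (423/5000) / (333/2000) = 94/185

P(the patient has the disease|the test is positive) = 94/185 ≈ 50.81%


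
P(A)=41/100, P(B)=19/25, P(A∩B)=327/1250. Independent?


P(A)×P(B) = 779/2500
P(A∩B) = 327/1250
Not equal → NOT independent

No, not independent


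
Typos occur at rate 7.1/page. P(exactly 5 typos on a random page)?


Poisson(λ=7.1): P(X=5) = e^(-λ)×λ^k/k!
= e^(-7.1) × 7.1^5 / 5!
≈ 0.0008251049233 × 18042.29351 / 120 ≈ 0.124057

P(X=5) ≈ 0.124057 ≈ 12.41%


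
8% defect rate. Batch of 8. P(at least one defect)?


P(all good) = (23/25)^8 = 78310985281/152587890625
P(≥1 defect) = 74276905344/152587890625

P = 74276905344/152587890625 ≈ 48.68%


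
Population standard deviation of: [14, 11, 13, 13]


Mean = 51/4
  (14-51/4)²=25/16
  (11-51/4)²=49/16
  (13-51/4)²=1/16
  (13-51/4)²=1/16
Σ(x-μ)² = 19/4
σ² = (19/4)/4 = 19/16

σ = √(19/16) ≈ 1.0897


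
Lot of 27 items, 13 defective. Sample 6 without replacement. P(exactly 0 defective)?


Hypergeometric: C(13,0)×C(14,6)/C(27,6)
= 1×3003/296010 = 7/690

P(X=0) = 7/690 ≈ 1.01%


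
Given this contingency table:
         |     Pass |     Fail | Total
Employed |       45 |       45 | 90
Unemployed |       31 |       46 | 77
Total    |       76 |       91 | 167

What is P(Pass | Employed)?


P(Pass | Employed) = 45/(45+45) = 45/90 = 1/2

P(Pass|Employed) = 1/2 ≈ 50.00%


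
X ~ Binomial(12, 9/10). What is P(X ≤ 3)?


P(X ≤ 3) = Σ P(X=i) for i=0..3
P(X=0) = 1/1000000000000
P(X=1) = 27/250000000000
P(X=2) = 2673/500000000000
P(X=3) = 8019/50000000000
Sum = 33167/200000000000

P(X ≤ 3) = 33167/200000000000 ≈ 0.00%


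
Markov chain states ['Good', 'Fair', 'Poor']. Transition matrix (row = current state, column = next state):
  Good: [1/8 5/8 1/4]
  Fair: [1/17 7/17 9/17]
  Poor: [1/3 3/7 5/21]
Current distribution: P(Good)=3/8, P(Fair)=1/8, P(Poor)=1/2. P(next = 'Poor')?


P(next=Poor) = Σᵢ P(now=i)×P(i→Poor)
= 3/8×1/4 + 1/8×9/17 + 1/2×5/21
= 3/32 + 9/136 + 5/42 = 3187/11424

P = 3187/11424 ≈ 0.2790


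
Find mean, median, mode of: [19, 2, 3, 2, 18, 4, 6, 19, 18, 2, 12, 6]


Sorted: [2, 2, 2, 3, 4, 6, 6, 12, 18, 18, 19, 19]
Mean = 111/12 = 37/4
Median = 6
Freq: {19: 2, 2: 3, 3: 1, 18: 2, 4: 1, 6: 2, 12: 1}
Mode: [2]

Mean=37/4, Median=6, Mode=2


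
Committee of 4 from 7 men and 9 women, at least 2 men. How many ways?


Count by #men:
  2M,2W: C(7,2)×C(9,2)=756
  3M,1W: C(7,3)×C(9,1)=315
  4M,0W: C(7,4)×C(9,0)=35
Total = 1106

1106


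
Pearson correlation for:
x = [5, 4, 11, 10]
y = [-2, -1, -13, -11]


n=4, Σx=30, Σy=-27, Σxy=-267, Σx²=262, Σy²=295
r = (4×(-267) - 30×(-27))/√((4×262 - 30²)(4×295 - (-27)²))
= -258/√(148×451) = -258/√66748 ≈ -258/258.3563 ≈ -0.9986

r ≈ -0.9986


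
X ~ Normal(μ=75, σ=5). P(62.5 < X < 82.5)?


z₁=(62.5-75)/5=-2.5, z₂=(82.5-75)/5=1.5
P = Φ(1.5) - Φ(-2.5) = 0.933193 - 0.006210 = 0.926983 ≈ 0.9270

P(62.5 < X < 82.5) ≈ 0.9270


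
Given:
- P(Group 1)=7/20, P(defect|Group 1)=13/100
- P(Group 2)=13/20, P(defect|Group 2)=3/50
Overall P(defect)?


P(B) = Σ P(B|Aᵢ)×P(Aᵢ)
  13/100×7/20 = 91/2000
  3/50×13/20 = 39/1000
Sum = 169/2000

P(defect) = 169/2000 ≈ 8.45%


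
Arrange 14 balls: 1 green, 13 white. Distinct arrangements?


14!/(1!×13!) = 14

14


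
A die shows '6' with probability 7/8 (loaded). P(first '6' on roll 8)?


Geometric: P(X=8) = (1-p)^(k-1)×p = (1/8)^7×7/8 = 7/16777216

P(X=8) = 7/16777216 ≈ 0.00%


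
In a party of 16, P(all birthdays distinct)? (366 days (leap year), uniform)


P(all different) = Π(366-i)/366 for i=0..15
= (366/366)×(365/366)×...×(351/366)
= 0.717059

P ≈ 0.7171 ≈ 71.71%


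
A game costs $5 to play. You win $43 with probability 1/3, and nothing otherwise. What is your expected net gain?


E[gain] = (43-5)×1/3 + (-5)×2/3
= 38/3 - 10/3 = 28/3

Expected net gain = $28/3 ≈ $9.33


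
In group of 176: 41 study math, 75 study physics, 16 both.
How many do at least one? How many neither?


|A∪B| = 41+75-16 = 100
Neither = 176-100 = 76

At least one: 100; Neither: 76


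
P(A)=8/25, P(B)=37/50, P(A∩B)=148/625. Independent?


P(A)×P(B) = 148/625
P(A∩B) = 148/625
Equal ✓ → Independent

Yes, independent


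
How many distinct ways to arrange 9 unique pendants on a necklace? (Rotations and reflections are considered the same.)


Free circular arrangements: rotations and reflections both identified.
(n-1)!/2 = 8!/2 = 40320/2 = 20160

20160


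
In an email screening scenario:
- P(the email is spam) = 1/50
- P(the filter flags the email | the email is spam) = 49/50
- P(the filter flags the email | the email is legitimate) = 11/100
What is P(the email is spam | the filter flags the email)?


Using Bayes' theorem:
P(A|B) = P(B|A)·P(A) / P(B)

P(the filter flags the email) = 49/50 × 1/50 + 11/100 × 49/50
= 49/2500 + 539/5000 = 637/5000

P(the email is spam|the filter flags the email) = (49/2500) / (637/5000) = 2/13

P(the email is spam|the filter flags the email) = 2/13 ≈ 15.38%


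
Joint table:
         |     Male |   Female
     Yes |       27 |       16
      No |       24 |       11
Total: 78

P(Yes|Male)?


P(Yes|Male) = 27/(27+24) = 27/51 = 9/17

P = 9/17 ≈ 52.94%


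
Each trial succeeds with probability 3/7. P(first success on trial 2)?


Geometric: P(X=2) = (1-p)^(k-1)×p = (4/7)^1×3/7 = 12/49

P(X=2) = 12/49 ≈ 24.49%


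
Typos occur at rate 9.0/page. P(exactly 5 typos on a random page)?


Poisson(λ=9.0): P(X=5) = e^(-λ)×λ^k/k!
= e^(-9.0) × 9.0^5 / 5!
≈ 0.0001234098041 × 59049 / 120 ≈ 0.060727

P(X=5) ≈ 0.060727 ≈ 6.07%


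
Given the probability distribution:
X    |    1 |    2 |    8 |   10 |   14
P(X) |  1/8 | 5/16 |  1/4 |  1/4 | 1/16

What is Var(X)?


E[X] = 49/8
E[X²] = 437/8
Var(X) = E[X²] - (E[X])² = 437/8 - 2401/64 = 1095/64

Var(X) = 1095/64 ≈ 17.1094


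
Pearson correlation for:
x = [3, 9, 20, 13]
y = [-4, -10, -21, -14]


n=4, Σx=45, Σy=-49, Σxy=-704, Σx²=659, Σy²=753
r = (4×(-704) - 45×(-49))/√((4×659 - 45²)(4×753 - (-49)²))
= -611/√(611×611) = -611/√373321 ≈ -611/611.0000 ≈ -1.0000

r ≈ -1.0000


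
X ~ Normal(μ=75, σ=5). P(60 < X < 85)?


z₁=(60-75)/5=-3.0, z₂=(85-75)/5=2.0
P = Φ(2.0) - Φ(-3.0) = 0.977250 - 0.001350 = 0.975900 ≈ 0.9759

P(60 < X < 85) ≈ 0.9759


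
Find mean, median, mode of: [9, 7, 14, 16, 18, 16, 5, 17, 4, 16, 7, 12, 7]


Sorted: [4, 5, 7, 7, 7, 9, 12, 14, 16, 16, 16, 17, 18]
Mean = 148/13
Median = 12
Freq: {9: 1, 7: 3, 14: 1, 16: 3, 18: 1, 5: 1, 17: 1, 4: 1, 12: 1}
Mode: [7, 16]

Mean=148/13, Median=12, Mode=[7, 16]


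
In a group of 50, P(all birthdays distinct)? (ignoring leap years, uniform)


P(all different) = Π(365-i)/365 for i=0..49
= (365/365)×(364/365)×...×(316/365)
= 0.029626

P ≈ 0.0296 ≈ 2.96%


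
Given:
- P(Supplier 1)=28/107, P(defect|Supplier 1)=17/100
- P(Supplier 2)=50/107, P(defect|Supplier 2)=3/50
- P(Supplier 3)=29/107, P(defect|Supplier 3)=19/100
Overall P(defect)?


P(B) = Σ P(B|Aᵢ)×P(Aᵢ)
  17/100×28/107 = 119/2675
  3/50×50/107 = 3/107
  19/100×29/107 = 551/10700
Sum = 1327/10700

P(defect) = 1327/10700 ≈ 12.40%


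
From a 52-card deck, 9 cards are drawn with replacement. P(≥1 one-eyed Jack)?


P(not a one-eyed Jack) = 50/52 = 25/26
P(none in 9 draws) = (25/26)^9 = 3814697265625/5429503678976
P(≥1 one-eyed Jack) = 1 - 3814697265625/5429503678976 = 1614806413351/5429503678976

P = 1614806413351/5429503678976 ≈ 29.74%


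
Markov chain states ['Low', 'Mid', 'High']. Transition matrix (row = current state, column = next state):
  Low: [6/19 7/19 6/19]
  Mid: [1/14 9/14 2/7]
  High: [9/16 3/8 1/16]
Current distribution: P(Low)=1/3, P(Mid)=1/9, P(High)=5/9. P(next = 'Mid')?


P(next=Mid) = Σᵢ P(now=i)×P(i→Mid)
= 1/3×7/19 + 1/9×9/14 + 5/9×3/8
= 7/57 + 1/14 + 5/24 = 1285/3192

P = 1285/3192 ≈ 0.4026


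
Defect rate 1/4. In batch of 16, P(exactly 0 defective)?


Binomial: P(X=0) = C(16,0)×p^0×(1-p)^16
= 1 × 1 × 43046721/4294967296 = 43046721/4294967296

P(X=0) = 43046721/4294967296 ≈ 1.00%


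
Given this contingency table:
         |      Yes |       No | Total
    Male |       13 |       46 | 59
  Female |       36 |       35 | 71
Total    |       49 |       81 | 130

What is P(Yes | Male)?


P(Yes | Male) = 13/(13+46) = 13/59

P(Yes|Male) = 13/59 ≈ 22.03%


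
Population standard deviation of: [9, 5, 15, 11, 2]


Mean = 42/5
  (9-42/5)²=9/25
  (5-42/5)²=289/25
  (15-42/5)²=1089/25
  (11-42/5)²=169/25
  (2-42/5)²=1024/25
Σ(x-μ)² = 516/5
σ² = (516/5)/5 = 516/25

σ = √(516/25) ≈ 4.5431


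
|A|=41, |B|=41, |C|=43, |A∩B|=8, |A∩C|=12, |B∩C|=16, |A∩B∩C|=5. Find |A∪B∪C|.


|A∪B∪C| = 41+41+43-8-12-16+5 = 94

|A∪B∪C| = 94


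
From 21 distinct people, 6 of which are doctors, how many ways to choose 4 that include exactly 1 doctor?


Choose 1 of the 6 doctors and 3 of the other 15 people:
C(6,1)×C(15,3) = 6×455 = 2730

2730


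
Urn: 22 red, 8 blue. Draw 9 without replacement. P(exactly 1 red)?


Hypergeometric: C(22,1)×C(8,8)/C(30,9)
= 22×1/14307150 = 1/650325

P(X=1) = 1/650325 ≈ 0.00%


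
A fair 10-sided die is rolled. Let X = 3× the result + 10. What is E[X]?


E[die] = (1+10)/2 = 11/2
E[X] = 3×11/2 + 10 = 53/2

E[X] = 53/2


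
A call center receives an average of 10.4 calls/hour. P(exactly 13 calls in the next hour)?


Poisson(λ=10.4): P(X=13) = e^(-λ)×λ^k/k!
= e^(-10.4) × 10.4^13 / 13!
≈ 3.043248301e-05 × 1.66507350731e+13 / 6227020800 ≈ 0.081375

P(X=13) ≈ 0.081375 ≈ 8.14%


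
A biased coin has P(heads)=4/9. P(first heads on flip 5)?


Geometric: P(X=5) = (1-p)^(k-1)×p = (5/9)^4×4/9 = 2500/59049

P(X=5) = 2500/59049 ≈ 4.23%


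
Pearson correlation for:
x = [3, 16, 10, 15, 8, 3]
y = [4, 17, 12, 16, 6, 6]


n=6, Σx=55, Σy=61, Σxy=710, Σx²=663, Σy²=777
r = (6×710 - 55×61)/√((6×663 - 55²)(6×777 - 61²))
= 905/√(953×941) = 905/√896773 ≈ 905/946.9810 ≈ 0.9557

r ≈ 0.9557


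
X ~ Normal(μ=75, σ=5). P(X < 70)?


z = (70-75)/5 = -1.0
P(Z < -1.0) = 0.1587

P(X < 70) ≈ 0.1587


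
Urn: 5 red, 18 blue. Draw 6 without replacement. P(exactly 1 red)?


Hypergeometric: C(5,1)×C(18,5)/C(23,6)
= 5×8568/100947 = 2040/4807

P(X=1) = 2040/4807 ≈ 42.44%


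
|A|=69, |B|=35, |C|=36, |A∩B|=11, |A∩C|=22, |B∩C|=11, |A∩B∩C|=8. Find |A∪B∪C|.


|A∪B∪C| = 69+35+36-11-22-11+8 = 104

|A∪B∪C| = 104


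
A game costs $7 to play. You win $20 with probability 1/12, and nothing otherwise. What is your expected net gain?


E[gain] = (20-7)×1/12 + (-7)×11/12
= 13/12 - 77/12 = -16/3

Expected net gain = $-16/3 ≈ $-5.33


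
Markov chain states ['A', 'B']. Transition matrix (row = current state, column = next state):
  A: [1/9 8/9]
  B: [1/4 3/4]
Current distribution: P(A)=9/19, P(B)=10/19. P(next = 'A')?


P(next=A) = Σᵢ P(now=i)×P(i→A)
= 9/19×1/9 + 10/19×1/4
= 1/19 + 5/38 = 7/38

P = 7/38 ≈ 0.1842


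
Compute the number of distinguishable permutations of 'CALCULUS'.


Letters: 8, freq: {'C': 2, 'A': 1, 'L': 2, 'U': 2, 'S': 1}
8!/(2!×1!×2!×2!×1!) = 40320/8 = 5040

5040


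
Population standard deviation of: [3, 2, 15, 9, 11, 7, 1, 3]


Mean = 51/8
  (3-51/8)²=729/64
  (2-51/8)²=1225/64
  (15-51/8)²=4761/64
  (9-51/8)²=441/64
  (11-51/8)²=1369/64
  (7-51/8)²=25/64
  (1-51/8)²=1849/64
  (3-51/8)²=729/64
Σ(x-μ)² = 1391/8
σ² = (1391/8)/8 = 1391/64

σ = √(1391/64) ≈ 4.6620


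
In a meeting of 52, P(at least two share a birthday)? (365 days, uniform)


P(all different) = Π(365-i)/365 for i=0..51
= 0.021995
P(match) = 1 - 0.021995 = 0.978005

P ≈ 0.9780 ≈ 97.80%


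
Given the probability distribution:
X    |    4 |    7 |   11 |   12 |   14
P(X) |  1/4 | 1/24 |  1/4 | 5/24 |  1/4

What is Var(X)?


E[X] = 241/24
E[X²] = 2767/24
Var(X) = E[X²] - (E[X])² = 2767/24 - 58081/576 = 8327/576

Var(X) = 8327/576 ≈ 14.4566


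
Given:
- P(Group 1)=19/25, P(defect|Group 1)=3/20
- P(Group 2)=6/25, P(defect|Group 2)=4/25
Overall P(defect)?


P(B) = Σ P(B|Aᵢ)×P(Aᵢ)
  3/20×19/25 = 57/500
  4/25×6/25 = 24/625
Sum = 381/2500

P(defect) = 381/2500 ≈ 15.24%


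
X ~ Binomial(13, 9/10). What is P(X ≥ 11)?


P(X ≥ 11) = Σ P(X=i) for i=11..13
P(X=11) = 1223861324751/5000000000000
P(X=12) = 3671583974253/10000000000000
P(X=13) = 2541865828329/10000000000000
Sum = 2165293113021/2500000000000

P(X ≥ 11) = 2165293113021/2500000000000 ≈ 86.61%


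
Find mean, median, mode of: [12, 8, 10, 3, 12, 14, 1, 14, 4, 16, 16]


Sorted: [1, 3, 4, 8, 10, 12, 12, 14, 14, 16, 16]
Mean = 110/11 = 10
Median = 12
Freq: {12: 2, 8: 1, 10: 1, 3: 1, 14: 2, 1: 1, 4: 1, 16: 2}
Mode: [12, 14, 16]

Mean=10, Median=12, Mode=[12, 14, 16]


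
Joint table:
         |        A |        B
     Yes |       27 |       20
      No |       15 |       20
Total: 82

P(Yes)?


P(Yes) = (27+20)/82 = 47/82

P(Yes) = 47/82 ≈ 57.32%


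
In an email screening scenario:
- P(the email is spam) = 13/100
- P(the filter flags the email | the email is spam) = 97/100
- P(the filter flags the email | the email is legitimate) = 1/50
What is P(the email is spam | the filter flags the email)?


Using Bayes' theorem:
P(A|B) = P(B|A)·P(A) / P(B)

P(the filter flags the email) = 97/100 × 13/100 + 1/50 × 87/100
= 1261/10000 + 87/5000 = 287/2000

P(the email is spam|the filter flags the email) = (1261/10000) / (287/2000) = 1261/1435

P(the email is spam|the filter flags the email) = 1261/1435 ≈ 87.87%


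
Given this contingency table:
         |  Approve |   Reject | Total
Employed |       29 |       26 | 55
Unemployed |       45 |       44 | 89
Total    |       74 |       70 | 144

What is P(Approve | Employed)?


P(Approve | Employed) = 29/(29+26) = 29/55

P(Approve|Employed) = 29/55 ≈ 52.73%


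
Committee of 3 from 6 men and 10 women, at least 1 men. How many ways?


Count by #men:
  1M,2W: C(6,1)×C(10,2)=270
  2M,1W: C(6,2)×C(10,1)=150
  3M,0W: C(6,3)×C(10,0)=20
Total = 440

440


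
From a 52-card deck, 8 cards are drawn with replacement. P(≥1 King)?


P(not a King) = 48/52 = 12/13
P(none in 8 draws) = (12/13)^8 = 429981696/815730721
P(≥1 King) = 1 - 429981696/815730721 = 385749025/815730721

P = 385749025/815730721 ≈ 47.29%


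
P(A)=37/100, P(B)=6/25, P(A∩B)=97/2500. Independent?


P(A)×P(B) = 111/1250
P(A∩B) = 97/2500
Not equal → NOT independent

No, not independent


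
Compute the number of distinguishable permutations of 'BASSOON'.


Letters: 7, freq: {'B': 1, 'A': 1, 'S': 2, 'O': 2, 'N': 1}
7!/(1!×1!×2!×2!×1!) = 5040/4 = 1260

1260


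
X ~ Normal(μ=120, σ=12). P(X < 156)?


z = (156-120)/12 = 3.0
P(Z < 3.0) = 0.9987

P(X < 156) ≈ 0.9987


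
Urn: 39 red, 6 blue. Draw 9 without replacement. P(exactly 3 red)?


Hypergeometric: C(39,3)×C(6,6)/C(45,9)
= 9139×1/886163135 = 1/96965

P(X=3) = 1/96965 ≈ 0.00%


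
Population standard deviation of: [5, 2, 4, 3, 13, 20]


Mean = 47/6
  (5-47/6)²=289/36
  (2-47/6)²=1225/36
  (4-47/6)²=529/36
  (3-47/6)²=841/36
  (13-47/6)²=961/36
  (20-47/6)²=5329/36
Σ(x-μ)² = 1529/6
σ² = (1529/6)/6 = 1529/36

σ = √(1529/36) ≈ 6.5171


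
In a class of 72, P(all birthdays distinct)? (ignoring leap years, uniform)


P(all different) = Π(365-i)/365 for i=0..71
= (365/365)×(364/365)×...×(294/365)
= 0.000547

P ≈ 0.0005 ≈ 0.05%


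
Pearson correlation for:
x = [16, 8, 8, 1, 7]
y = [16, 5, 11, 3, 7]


n=5, Σx=40, Σy=42, Σxy=436, Σx²=434, Σy²=460
r = (5×436 - 40×42)/√((5×434 - 40²)(5×460 - 42²))
= 500/√(570×536) = 500/√305520 ≈ 500/552.7386 ≈ 0.9046

r ≈ 0.9046


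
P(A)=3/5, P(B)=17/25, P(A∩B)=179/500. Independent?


P(A)×P(B) = 51/125
P(A∩B) = 179/500
Not equal → NOT independent

No, not independent


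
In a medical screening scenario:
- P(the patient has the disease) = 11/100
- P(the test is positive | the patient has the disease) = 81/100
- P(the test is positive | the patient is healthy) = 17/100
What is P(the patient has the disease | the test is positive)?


Using Bayes' theorem:
P(A|B) = P(B|A)·P(A) / P(B)

P(the test is positive) = 81/100 × 11/100 + 17/100 × 89/100
= 891/10000 + 1513/10000 = 601/2500

P(the patient has the disease|the test is positive) = (891/10000) / (601/2500) = 891/2404

P(the patient has the disease|the test is positive) = 891/2404 ≈ 37.06%


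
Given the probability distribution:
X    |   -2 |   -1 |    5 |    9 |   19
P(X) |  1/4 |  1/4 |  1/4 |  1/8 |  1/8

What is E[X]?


E[X] = Σ x·P(X=x)
= (-2)×(1/4) + (-1)×(1/4) + (5)×(1/4) + (9)×(1/8) + (19)×(1/8)
= 4

E[X] = 4


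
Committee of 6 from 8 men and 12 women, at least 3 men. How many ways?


Count by #men:
  3M,3W: C(8,3)×C(12,3)=12320
  4M,2W: C(8,4)×C(12,2)=4620
  5M,1W: C(8,5)×C(12,1)=672
  6M,0W: C(8,6)×C(12,0)=28
Total = 17640

17640


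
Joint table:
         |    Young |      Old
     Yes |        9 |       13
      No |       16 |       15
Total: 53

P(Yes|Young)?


P(Yes|Young) = 9/(9+16) = 9/25

P = 9/25 ≈ 36.00%


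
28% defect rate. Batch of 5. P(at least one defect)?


P(all good) = (18/25)^5 = 1889568/9765625
P(≥1 defect) = 7876057/9765625

P = 7876057/9765625 ≈ 80.65%


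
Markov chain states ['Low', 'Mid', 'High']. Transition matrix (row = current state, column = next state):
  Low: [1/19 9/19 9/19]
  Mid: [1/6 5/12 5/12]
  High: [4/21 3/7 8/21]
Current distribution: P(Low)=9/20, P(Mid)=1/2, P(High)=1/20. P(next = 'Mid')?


P(next=Mid) = Σᵢ P(now=i)×P(i→Mid)
= 9/20×9/19 + 1/2×5/12 + 1/20×3/7
= 81/380 + 5/24 + 3/140 = 7069/15960

P = 7069/15960 ≈ 0.4429


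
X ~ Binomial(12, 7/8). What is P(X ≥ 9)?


P(X ≥ 9) = Σ P(X=i) for i=9..12
P(X=9) = 2219448385/17179869184
P(X=10) = 9321683217/34359738368
P(X=11) = 5931980229/17179869184
P(X=12) = 13841287201/68719476736
Sum = 65090368091/68719476736

P(X ≥ 9) = 65090368091/68719476736 ≈ 94.72%


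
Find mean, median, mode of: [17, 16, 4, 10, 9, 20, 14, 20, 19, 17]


Sorted: [4, 9, 10, 14, 16, 17, 17, 19, 20, 20]
Mean = 146/10 = 73/5
Median = 33/2
Freq: {17: 2, 16: 1, 4: 1, 10: 1, 9: 1, 20: 2, 14: 1, 19: 1}
Mode: [17, 20]

Mean=73/5, Median=33/2, Mode=[17, 20]


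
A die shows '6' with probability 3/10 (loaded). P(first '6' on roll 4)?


Geometric: P(X=4) = (1-p)^(k-1)×p = (7/10)^3×3/10 = 1029/10000

P(X=4) = 1029/10000 ≈ 10.29%


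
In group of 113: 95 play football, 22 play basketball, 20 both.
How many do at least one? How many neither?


|A∪B| = 95+22-20 = 97
Neither = 113-97 = 16

At least one: 97; Neither: 16


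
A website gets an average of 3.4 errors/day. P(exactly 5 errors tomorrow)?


Poisson(λ=3.4): P(X=5) = e^(-λ)×λ^k/k!
= e^(-3.4) × 3.4^5 / 5!
≈ 0.03337326996 × 454.35424 / 120 ≈ 0.126361

P(X=5) ≈ 0.126361 ≈ 12.64%


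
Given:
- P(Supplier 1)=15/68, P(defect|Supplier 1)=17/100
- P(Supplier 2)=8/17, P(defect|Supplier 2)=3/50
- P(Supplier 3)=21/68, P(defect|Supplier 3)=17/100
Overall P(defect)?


P(B) = Σ P(B|Aᵢ)×P(Aᵢ)
  17/100×15/68 = 3/80
  3/50×8/17 = 12/425
  17/100×21/68 = 21/400
Sum = 201/1700

P(defect) = 201/1700 ≈ 11.82%


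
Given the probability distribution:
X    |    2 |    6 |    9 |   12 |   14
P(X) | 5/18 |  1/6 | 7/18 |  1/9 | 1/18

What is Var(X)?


E[X] = 43/6
E[X²] = 131/2
Var(X) = E[X²] - (E[X])² = 131/2 - 1849/36 = 509/36

Var(X) = 509/36 ≈ 14.1389


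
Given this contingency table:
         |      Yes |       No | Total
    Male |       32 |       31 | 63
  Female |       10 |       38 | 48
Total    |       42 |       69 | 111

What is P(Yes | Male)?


P(Yes | Male) = 32/(32+31) = 32/63

P(Yes|Male) = 32/63 ≈ 50.79%


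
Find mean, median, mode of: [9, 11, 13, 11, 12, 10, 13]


Sorted: [9, 10, 11, 11, 12, 13, 13]
Mean = 79/7
Median = 11
Freq: {9: 1, 11: 2, 13: 2, 12: 1, 10: 1}
Mode: [11, 13]

Mean=79/7, Median=11, Mode=[11, 13]


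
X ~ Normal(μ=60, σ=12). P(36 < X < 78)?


z₁=(36-60)/12=-2.0, z₂=(78-60)/12=1.5
P = Φ(1.5) - Φ(-2.0) = 0.933193 - 0.022750 = 0.910443 ≈ 0.9104

P(36 < X < 78) ≈ 0.9104


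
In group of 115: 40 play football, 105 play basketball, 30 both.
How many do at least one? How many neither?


|A∪B| = 40+105-30 = 115
Neither = 115-115 = 0

At least one: 115; Neither: 0


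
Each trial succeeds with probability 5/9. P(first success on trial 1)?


Geometric: P(X=1) = (1-p)^(k-1)×p = (4/9)^0×5/9 = 5/9

P(X=1) = 5/9 ≈ 55.56%


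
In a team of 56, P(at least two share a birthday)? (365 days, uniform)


P(all different) = Π(365-i)/365 for i=0..55
= 0.011668
P(match) = 1 - 0.011668 = 0.988332

P ≈ 0.9883 ≈ 98.83%


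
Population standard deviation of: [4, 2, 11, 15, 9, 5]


Mean = 46/6 = 23/3
  (4-23/3)²=121/9
  (2-23/3)²=289/9
  (11-23/3)²=100/9
  (15-23/3)²=484/9
  (9-23/3)²=16/9
  (5-23/3)²=64/9
Σ(x-μ)² = 358/3
σ² = (358/3)/6 = 179/9

σ = √(179/9) ≈ 4.4597


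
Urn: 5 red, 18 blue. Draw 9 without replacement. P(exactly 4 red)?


Hypergeometric: C(5,4)×C(18,5)/C(23,9)
= 5×8568/817190 = 252/4807

P(X=4) = 252/4807 ≈ 5.24%


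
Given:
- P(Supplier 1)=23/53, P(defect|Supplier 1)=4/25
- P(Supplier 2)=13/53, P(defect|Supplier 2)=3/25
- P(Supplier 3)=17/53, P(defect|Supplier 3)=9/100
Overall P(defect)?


P(B) = Σ P(B|Aᵢ)×P(Aᵢ)
  4/25×23/53 = 92/1325
  3/25×13/53 = 39/1325
  9/100×17/53 = 153/5300
Sum = 677/5300

P(defect) = 677/5300 ≈ 12.77%


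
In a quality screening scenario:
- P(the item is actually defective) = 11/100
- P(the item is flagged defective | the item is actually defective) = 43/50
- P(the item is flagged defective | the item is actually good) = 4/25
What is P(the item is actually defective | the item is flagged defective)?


Using Bayes' theorem:
P(A|B) = P(B|A)·P(A) / P(B)

P(the item is flagged defective) = 43/50 × 11/100 + 4/25 × 89/100
= 473/5000 + 89/625 = 237/1000

P(the item is actually defective|the item is flagged defective) = (473/5000) / (237/1000) = 473/1185

P(the item is actually defective|the item is flagged defective) = 473/1185 ≈ 39.92%
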